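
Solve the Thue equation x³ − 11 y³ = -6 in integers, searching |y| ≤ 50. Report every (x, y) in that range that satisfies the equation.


The equation is x³ - 11y³ = -6. For fixed y, x³ = 11·y³ − 6, so a solution requires the RHS to be a perfect cube.
Strategy: iterate y from -50 to 50, compute RHS = 11·y³ − 6, and check whether it is a (positive or negative) perfect cube.
Check small values of y:
  y = 0: RHS = -6 is not a perfect cube.
  y = 1: RHS = 5 is not a perfect cube.
  y = -1: RHS = -17 is not a perfect cube.
  y = 2: RHS = 82 is not a perfect cube.
  y = -2: RHS = -94 is not a perfect cube.
  y = 3: RHS = 291 is not a perfect cube.
  y = -3: RHS = -303 is not a perfect cube.
Continuing the search up to |y| = 50 finds no solutions either.
No (x, y) in the scanned range satisfies the equation.

No integer solutions with |y| ≤ 50.


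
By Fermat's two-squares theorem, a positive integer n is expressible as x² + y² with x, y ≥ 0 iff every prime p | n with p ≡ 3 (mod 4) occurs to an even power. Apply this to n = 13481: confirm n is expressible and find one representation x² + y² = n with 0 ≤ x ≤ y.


Step 1: Factor n = 13481 = 13 · 17 · 61.
Step 2: Check the mod-4 condition on each prime factor: 13 ≡ 1 (mod 4), exponent 1; 17 ≡ 1 (mod 4), exponent 1; 61 ≡ 1 (mod 4), exponent 1.
All primes ≡ 3 (mod 4) appear to even exponent (or don't appear), so by the two-squares theorem n IS expressible as a sum of two squares.
Step 3: Build a representation. Here n = 13 · 17 · 61 is a product of primes ≡ 1 (mod 4). Each prime p ≡ 1 (mod 4) is itself a sum of two squares; find a² by testing p − a² for a perfect square:
  13: 13 − 1² = 12, 13 − 2² = 9 = 3² ⇒ 13 = 2² + 3².
  17: 17 − 1² = 16 = 4² ⇒ 17 = 1² + 4².
  61: 61 − 1² = 60, 61 − 2² = 57, 61 − 3² = 52, 61 − 4² = 45, 61 − 5² = 36 = 6² ⇒ 61 = 5² + 6².
  Combine using the Brahmagupta–Fibonacci identity (a² + b²)(c² + d²) = (ac − bd)² + (ad + bc)² = (ac + bd)² + (ad − bc)²:
  13 · 17 = 221: from (2² + 3²)(1² + 4²), take (2·1 − 3·4, 2·4 + 3·1) = (2 − 12, 8 + 3) = (-10, 11); dropping signs (only squares matter) gives (10, 11); check 10² + 11² = 100 + 121 = 221 ✓.
  221 · 61 = 13481: from (10² + 11²)(5² + 6²), take (10·5 − 11·6, 10·6 + 11·5) = (50 − 66, 60 + 55) = (-16, 115); dropping signs (only squares matter) gives (16, 115); check 16² + 115² = 256 + 13225 = 13481 ✓.
Step 4: Order so x ≤ y and verify: 16² + 115² = 256 + 13225 = 13481 = n. ✓

n = 13481 = 16² + 115² (one valid representation with x ≤ y).


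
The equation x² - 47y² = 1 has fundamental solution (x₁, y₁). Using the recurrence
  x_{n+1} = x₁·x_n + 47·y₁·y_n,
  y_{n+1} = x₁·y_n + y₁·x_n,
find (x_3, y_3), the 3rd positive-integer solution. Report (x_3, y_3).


Step 1: Find the fundamental solution (x₁, y₁) of x² - 47y² = 1.
  Expand √47 as a continued fraction. a₀ = ⌊√47⌋ = 6; iterate m_{k+1} = d_k·a_k − m_k, d_{k+1} = (47 − m_{k+1}²)/d_k, a_{k+1} = ⌊(a₀ + m_{k+1})/d_{k+1}⌋ (starting m₀ = 0, d₀ = 1), with convergents p_k = a_k·p_{k-1} + p_{k-2}, q_k = a_k·q_{k-1} + q_{k-2} (p₋₁ = 1, q₋₁ = 0):
  k = 0: a₀ = 6; p₀/q₀ = 6/1; p₀² − 47·q₀² = 36 − 47 = -11.
  k = 1: m = 6, d = 11, a = ⌊(6 + 6)/11⌋ = 1; p/q = (1·6 + 1)/(1·1 + 0) = 7/1; p² − 47·q² = 49 − 47 = 2.
  k = 2: m = 5, d = 2, a = ⌊(6 + 5)/2⌋ = 5; p/q = (5·7 + 6)/(5·1 + 1) = 41/6; p² − 47·q² = 1681 − 1692 = -11.
  k = 3: m = 5, d = 11, a = ⌊(6 + 5)/11⌋ = 1; p/q = (1·41 + 7)/(1·6 + 1) = 48/7; p² − 47·q² = 2304 − 2303 = 1.
  The first convergent with p² − 47·q² = 1 gives the fundamental solution (x₁, y₁) = (48, 7).
Step 2: Apply the recurrence (x_{n+1}, y_{n+1}) = (x₁x_n + 47y₁y_n, x₁y_n + y₁x_n) repeatedly.
  From (x_1, y_1) = (48, 7): x_2 = 48·48 + 47·7·7 = 4607; y_2 = 48·7 + 7·48 = 672.
  From (x_2, y_2) = (4607, 672): x_3 = 48·4607 + 47·7·672 = 442224; y_3 = 48·672 + 7·4607 = 64505.
Step 3: Verify x_3² - 47·y_3² = 195562066176 - 195562066175 = 1 (should be 1). ✓

(x_1, y_1) = (48, 7); (x_3, y_3) = (442224, 64505).


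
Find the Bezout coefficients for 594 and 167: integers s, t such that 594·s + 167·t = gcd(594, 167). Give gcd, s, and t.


Euclidean algorithm on (594, 167) — divide until remainder is 0:
  594 = 3 · 167 + 93
  167 = 1 · 93 + 74
  93 = 1 · 74 + 19
  74 = 3 · 19 + 17
  19 = 1 · 17 + 2
  17 = 8 · 2 + 1
  2 = 2 · 1 + 0
gcd(594, 167) = 1.
Track Bezout coefficients alongside the remainders: start with r₀ = 594 = a·1 + b·0 (s = 1, t = 0) and r₁ = 167 = a·0 + b·1 (s = 0, t = 1); each new remainder r_{k+1} = r_{k-1} − q_k·r_k inherits s_{k+1} = s_{k-1} − q_k·s_k, t_{k+1} = t_{k-1} − q_k·t_k, so r_k = a·s_k + b·t_k at every step:
  q = 3: r = 93, s = 1 − 3·0 = 1, t = 0 − 3·1 = -3  (check: 594·1 + 167·(-3) = 93)
  q = 1: r = 74, s = 0 − 1·1 = -1, t = 1 − 1·(-3) = 4  (check: 594·(-1) + 167·4 = 74)
  q = 1: r = 19, s = 1 − 1·(-1) = 2, t = -3 − 1·4 = -7  (check: 594·2 + 167·(-7) = 19)
  q = 3: r = 17, s = -1 − 3·2 = -7, t = 4 − 3·(-7) = 25  (check: 594·(-7) + 167·25 = 17)
  q = 1: r = 2, s = 2 − 1·(-7) = 9, t = -7 − 1·25 = -32  (check: 594·9 + 167·(-32) = 2)
  q = 8: r = 1, s = -7 − 8·9 = -79, t = 25 − 8·(-32) = 281  (check: 594·(-79) + 167·281 = 1)
The row with r = 1 (the gcd) gives the Bezout coefficients s = -79, t = 281.
Result: 594 · (-79) + 167 · (281) = 1.

gcd(594, 167) = 1; s = -79, t = 281 (check: 594·(-79) + 167·281 = 1).


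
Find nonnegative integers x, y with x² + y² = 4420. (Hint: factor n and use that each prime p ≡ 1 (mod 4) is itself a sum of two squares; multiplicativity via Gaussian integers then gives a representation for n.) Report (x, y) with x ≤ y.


Step 1: Factor n = 4420 = 2^2 · 5 · 13 · 17.
Step 2: Check the mod-4 condition on each prime factor: 2 = 2 (special); 5 ≡ 1 (mod 4), exponent 1; 13 ≡ 1 (mod 4), exponent 1; 17 ≡ 1 (mod 4), exponent 1.
All primes ≡ 3 (mod 4) appear to even exponent (or don't appear), so by the two-squares theorem n IS expressible as a sum of two squares.
Step 3: Build a representation. Group n = k² · m with k = 2 and m = 5 · 13 · 17 = 1105 (a product of primes ≡ 1 (mod 4)); a representation of m scales to one of n via (k·x)² + (k·y)² = k²(x² + y²). Each prime p ≡ 1 (mod 4) is itself a sum of two squares; find a² by testing p − a² for a perfect square:
  5: 5 − 1² = 4 = 2² ⇒ 5 = 1² + 2².
  13: 13 − 1² = 12, 13 − 2² = 9 = 3² ⇒ 13 = 2² + 3².
  17: 17 − 1² = 16 = 4² ⇒ 17 = 1² + 4².
  Combine using the Brahmagupta–Fibonacci identity (a² + b²)(c² + d²) = (ac − bd)² + (ad + bc)² = (ac + bd)² + (ad − bc)²:
  5 · 13 = 65: from (1² + 2²)(2² + 3²), take (1·2 − 2·3, 1·3 + 2·2) = (2 − 6, 3 + 4) = (-4, 7); dropping signs (only squares matter) gives (4, 7); check 4² + 7² = 16 + 49 = 65 ✓.
  65 · 17 = 1105: from (4² + 7²)(1² + 4²), take (4·1 − 7·4, 4·4 + 7·1) = (4 − 28, 16 + 7) = (-24, 23); dropping signs (only squares matter) gives (24, 23); check 24² + 23² = 576 + 529 = 1105 ✓.
  Scale by k = 2: (2·24, 2·23) = (48, 46).
Step 4: Order so x ≤ y and verify: 46² + 48² = 2116 + 2304 = 4420 = n. ✓

n = 4420 = 46² + 48² (one valid representation with x ≤ y).


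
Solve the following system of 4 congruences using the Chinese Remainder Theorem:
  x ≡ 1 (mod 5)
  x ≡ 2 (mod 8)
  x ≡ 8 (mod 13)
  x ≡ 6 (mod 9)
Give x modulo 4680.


Product of moduli M = 5 · 8 · 13 · 9 = 4680.
Merge one congruence at a time:
  Start: x ≡ 1 (mod 5).
  Combine with x ≡ 2 (mod 8); new modulus lcm = 40.
    Write x = 1 + 5·t and substitute into x ≡ 2 (mod 8): 5·t ≡ 2 − 1 = 1 (mod 8).
    The inverse of 5 mod 8 is 5 (since 5·5 = 25 = 3·8 + 1), so t ≡ 5·1 = 5 ≡ 5 (mod 8).
    Then x = 1 + 5·5 = 26, valid modulo lcm(5, 8) = 40: x ≡ 26 (mod 40).
  Combine with x ≡ 8 (mod 13); new modulus lcm = 520.
    Write x = 26 + 40·t and substitute into x ≡ 8 (mod 13): 40·t ≡ 8 − 26 = -18 (mod 13).
    Reduce coefficients mod 13: 1·t ≡ 8 (mod 13).
    So t ≡ 8 (mod 13).
    Then x = 26 + 40·8 = 346, valid modulo lcm(40, 13) = 520: x ≡ 346 (mod 520).
  Combine with x ≡ 6 (mod 9); new modulus lcm = 4680.
    Write x = 346 + 520·t and substitute into x ≡ 6 (mod 9): 520·t ≡ 6 − 346 = -340 (mod 9).
    Reduce coefficients mod 9: 7·t ≡ 2 (mod 9).
    The inverse of 7 mod 9 is 4 (since 7·4 = 28 = 3·9 + 1), so t ≡ 4·2 = 8 ≡ 8 (mod 9).
    Then x = 346 + 520·8 = 4506, valid modulo lcm(520, 9) = 4680: x ≡ 4506 (mod 4680).
Verify against each original: 4506 mod 5 = 1, 4506 mod 8 = 2, 4506 mod 13 = 8, 4506 mod 9 = 6.

x ≡ 4506 (mod 4680).


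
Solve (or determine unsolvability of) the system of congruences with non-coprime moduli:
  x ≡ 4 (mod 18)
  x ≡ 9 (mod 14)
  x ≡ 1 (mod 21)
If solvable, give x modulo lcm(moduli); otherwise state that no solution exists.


Moduli 18, 14, 21 are not pairwise coprime, so CRT works modulo lcm(m_i) when all pairwise compatibility conditions hold.
Pairwise compatibility: gcd(m_i, m_j) must divide a_i - a_j for every pair.
Merge one congruence at a time:
  Start: x ≡ 4 (mod 18).
  Combine with x ≡ 9 (mod 14): gcd(18, 14) = 2, and 9 - 4 = 5 is NOT divisible by 2.
    ⇒ system is inconsistent (no integer solution).

No solution (the system is inconsistent).


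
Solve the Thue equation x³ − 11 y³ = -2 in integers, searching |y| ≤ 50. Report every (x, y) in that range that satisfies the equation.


The equation is x³ - 11y³ = -2. For fixed y, x³ = 11·y³ − 2, so a solution requires the RHS to be a perfect cube.
Strategy: iterate y from -50 to 50, compute RHS = 11·y³ − 2, and check whether it is a (positive or negative) perfect cube.
Check small values of y:
  y = 0: RHS = -2 is not a perfect cube.
  y = 1: RHS = 9 is not a perfect cube.
  y = -1: RHS = -13 is not a perfect cube.
  y = 2: RHS = 86 is not a perfect cube.
  y = -2: RHS = -90 is not a perfect cube.
  y = 3: RHS = 295 is not a perfect cube.
  y = -3: RHS = -299 is not a perfect cube.
Continuing the search up to |y| = 50 finds no solutions either.
No (x, y) in the scanned range satisfies the equation.

No integer solutions with |y| ≤ 50.


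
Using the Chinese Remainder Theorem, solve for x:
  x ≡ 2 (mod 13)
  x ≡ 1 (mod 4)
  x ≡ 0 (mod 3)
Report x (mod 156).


Moduli 13, 4, 3 are pairwise coprime; by CRT there is a unique solution modulo M = 13 · 4 · 3 = 156.
Solve pairwise, accumulating the modulus:
  Start with x ≡ 2 (mod 13).
  Combine with x ≡ 1 (mod 4): since gcd(13, 4) = 1, we get a unique residue mod 52.
    Write x = 2 + 13·t and substitute into x ≡ 1 (mod 4): 13·t ≡ 1 − 2 = -1 (mod 4).
    Reduce coefficients mod 4: 1·t ≡ 3 (mod 4).
    So t ≡ 3 (mod 4).
    Then x = 2 + 13·3 = 41, valid modulo lcm(13, 4) = 52: x ≡ 41 (mod 52).
  Combine with x ≡ 0 (mod 3): since gcd(52, 3) = 1, we get a unique residue mod 156.
    Write x = 41 + 52·t and substitute into x ≡ 0 (mod 3): 52·t ≡ 0 − 41 = -41 (mod 3).
    Reduce coefficients mod 3: 1·t ≡ 1 (mod 3).
    So t ≡ 1 (mod 3).
    Then x = 41 + 52·1 = 93, valid modulo lcm(52, 3) = 156: x ≡ 93 (mod 156).
Verify: 93 mod 13 = 2 ✓, 93 mod 4 = 1 ✓, 93 mod 3 = 0 ✓.

x ≡ 93 (mod 156).


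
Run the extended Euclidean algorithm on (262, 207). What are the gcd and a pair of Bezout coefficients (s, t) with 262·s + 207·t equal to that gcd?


Euclidean algorithm on (262, 207) — divide until remainder is 0:
  262 = 1 · 207 + 55
  207 = 3 · 55 + 42
  55 = 1 · 42 + 13
  42 = 3 · 13 + 3
  13 = 4 · 3 + 1
  3 = 3 · 1 + 0
gcd(262, 207) = 1.
Track Bezout coefficients alongside the remainders: start with r₀ = 262 = a·1 + b·0 (s = 1, t = 0) and r₁ = 207 = a·0 + b·1 (s = 0, t = 1); each new remainder r_{k+1} = r_{k-1} − q_k·r_k inherits s_{k+1} = s_{k-1} − q_k·s_k, t_{k+1} = t_{k-1} − q_k·t_k, so r_k = a·s_k + b·t_k at every step:
  q = 1: r = 55, s = 1 − 1·0 = 1, t = 0 − 1·1 = -1  (check: 262·1 + 207·(-1) = 55)
  q = 3: r = 42, s = 0 − 3·1 = -3, t = 1 − 3·(-1) = 4  (check: 262·(-3) + 207·4 = 42)
  q = 1: r = 13, s = 1 − 1·(-3) = 4, t = -1 − 1·4 = -5  (check: 262·4 + 207·(-5) = 13)
  q = 3: r = 3, s = -3 − 3·4 = -15, t = 4 − 3·(-5) = 19  (check: 262·(-15) + 207·19 = 3)
  q = 4: r = 1, s = 4 − 4·(-15) = 64, t = -5 − 4·19 = -81  (check: 262·64 + 207·(-81) = 1)
The row with r = 1 (the gcd) gives the Bezout coefficients s = 64, t = -81.
Result: 262 · (64) + 207 · (-81) = 1.

gcd(262, 207) = 1; s = 64, t = -81 (check: 262·64 + 207·(-81) = 1).


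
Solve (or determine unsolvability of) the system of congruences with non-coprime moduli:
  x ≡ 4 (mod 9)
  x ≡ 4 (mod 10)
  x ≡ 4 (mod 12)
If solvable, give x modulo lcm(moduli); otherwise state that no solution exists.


Moduli 9, 10, 12 are not pairwise coprime, so CRT works modulo lcm(m_i) when all pairwise compatibility conditions hold.
Pairwise compatibility: gcd(m_i, m_j) must divide a_i - a_j for every pair.
Merge one congruence at a time:
  Start: x ≡ 4 (mod 9).
  Combine with x ≡ 4 (mod 10): gcd(9, 10) = 1; 4 - 4 = 0, which IS divisible by 1, so compatible.
    Write x = 4 + 9·t and substitute into x ≡ 4 (mod 10): 9·t ≡ 4 − 4 = 0 (mod 10).
    The inverse of 9 mod 10 is 9 (since 9·9 = 81 = 8·10 + 1), so t ≡ 9·0 = 0 ≡ 0 (mod 10).
    Then x = 4 + 9·0 = 4, valid modulo lcm(9, 10) = 90: x ≡ 4 (mod 90).
  Combine with x ≡ 4 (mod 12): gcd(90, 12) = 6; 4 - 4 = 0, which IS divisible by 6, so compatible.
    Write x = 4 + 90·t and substitute into x ≡ 4 (mod 12): 90·t ≡ 4 − 4 = 0 (mod 12).
    Divide the congruence (and modulus) by g = 6: 15·t ≡ 0 (mod 2).
    Reduce coefficients mod 2: 1·t ≡ 0 (mod 2).
    So t ≡ 0 (mod 2).
    Then x = 4 + 90·0 = 4, valid modulo lcm(90, 12) = 180: x ≡ 4 (mod 180).
Verify: 4 mod 9 = 4, 4 mod 10 = 4, 4 mod 12 = 4.

x ≡ 4 (mod 180).


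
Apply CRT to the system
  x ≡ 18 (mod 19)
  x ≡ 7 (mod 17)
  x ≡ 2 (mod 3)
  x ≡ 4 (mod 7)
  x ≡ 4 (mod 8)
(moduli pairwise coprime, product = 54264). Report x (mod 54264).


Product of moduli M = 19 · 17 · 3 · 7 · 8 = 54264.
Merge one congruence at a time:
  Start: x ≡ 18 (mod 19).
  Combine with x ≡ 7 (mod 17); new modulus lcm = 323.
    Write x = 18 + 19·t and substitute into x ≡ 7 (mod 17): 19·t ≡ 7 − 18 = -11 (mod 17).
    Reduce coefficients mod 17: 2·t ≡ 6 (mod 17).
    The inverse of 2 mod 17 is 9 (since 2·9 = 18 = 1·17 + 1), so t ≡ 9·6 = 54 ≡ 3 (mod 17).
    Then x = 18 + 19·3 = 75, valid modulo lcm(19, 17) = 323: x ≡ 75 (mod 323).
  Combine with x ≡ 2 (mod 3); new modulus lcm = 969.
    Write x = 75 + 323·t and substitute into x ≡ 2 (mod 3): 323·t ≡ 2 − 75 = -73 (mod 3).
    Reduce coefficients mod 3: 2·t ≡ 2 (mod 3).
    The inverse of 2 mod 3 is 2 (since 2·2 = 4 = 1·3 + 1), so t ≡ 2·2 = 4 ≡ 1 (mod 3).
    Then x = 75 + 323·1 = 398, valid modulo lcm(323, 3) = 969: x ≡ 398 (mod 969).
  Combine with x ≡ 4 (mod 7); new modulus lcm = 6783.
    Write x = 398 + 969·t and substitute into x ≡ 4 (mod 7): 969·t ≡ 4 − 398 = -394 (mod 7).
    Reduce coefficients mod 7: 3·t ≡ 5 (mod 7).
    The inverse of 3 mod 7 is 5 (since 3·5 = 15 = 2·7 + 1), so t ≡ 5·5 = 25 ≡ 4 (mod 7).
    Then x = 398 + 969·4 = 4274, valid modulo lcm(969, 7) = 6783: x ≡ 4274 (mod 6783).
  Combine with x ≡ 4 (mod 8); new modulus lcm = 54264.
    Write x = 4274 + 6783·t and substitute into x ≡ 4 (mod 8): 6783·t ≡ 4 − 4274 = -4270 (mod 8).
    Reduce coefficients mod 8: 7·t ≡ 2 (mod 8).
    The inverse of 7 mod 8 is 7 (since 7·7 = 49 = 6·8 + 1), so t ≡ 7·2 = 14 ≡ 6 (mod 8).
    Then x = 4274 + 6783·6 = 44972, valid modulo lcm(6783, 8) = 54264: x ≡ 44972 (mod 54264).
Verify against each original: 44972 mod 19 = 18, 44972 mod 17 = 7, 44972 mod 3 = 2, 44972 mod 7 = 4, 44972 mod 8 = 4.

x ≡ 44972 (mod 54264).


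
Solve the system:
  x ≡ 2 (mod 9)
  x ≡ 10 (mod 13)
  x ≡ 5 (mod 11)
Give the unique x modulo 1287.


Moduli 9, 13, 11 are pairwise coprime; by CRT there is a unique solution modulo M = 9 · 13 · 11 = 1287.
Solve pairwise, accumulating the modulus:
  Start with x ≡ 2 (mod 9).
  Combine with x ≡ 10 (mod 13): since gcd(9, 13) = 1, we get a unique residue mod 117.
    Write x = 2 + 9·t and substitute into x ≡ 10 (mod 13): 9·t ≡ 10 − 2 = 8 (mod 13).
    The inverse of 9 mod 13 is 3 (since 9·3 = 27 = 2·13 + 1), so t ≡ 3·8 = 24 ≡ 11 (mod 13).
    Then x = 2 + 9·11 = 101, valid modulo lcm(9, 13) = 117: x ≡ 101 (mod 117).
  Combine with x ≡ 5 (mod 11): since gcd(117, 11) = 1, we get a unique residue mod 1287.
    Write x = 101 + 117·t and substitute into x ≡ 5 (mod 11): 117·t ≡ 5 − 101 = -96 (mod 11).
    Reduce coefficients mod 11: 7·t ≡ 3 (mod 11).
    The inverse of 7 mod 11 is 8 (since 7·8 = 56 = 5·11 + 1), so t ≡ 8·3 = 24 ≡ 2 (mod 11).
    Then x = 101 + 117·2 = 335, valid modulo lcm(117, 11) = 1287: x ≡ 335 (mod 1287).
Verify: 335 mod 9 = 2 ✓, 335 mod 13 = 10 ✓, 335 mod 11 = 5 ✓.

x ≡ 335 (mod 1287).


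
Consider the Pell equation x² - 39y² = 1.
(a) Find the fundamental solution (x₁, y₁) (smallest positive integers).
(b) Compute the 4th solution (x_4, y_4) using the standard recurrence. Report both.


Step 1: Find the fundamental solution (x₁, y₁) of x² - 39y² = 1.
  Expand √39 as a continued fraction. a₀ = ⌊√39⌋ = 6; iterate m_{k+1} = d_k·a_k − m_k, d_{k+1} = (39 − m_{k+1}²)/d_k, a_{k+1} = ⌊(a₀ + m_{k+1})/d_{k+1}⌋ (starting m₀ = 0, d₀ = 1), with convergents p_k = a_k·p_{k-1} + p_{k-2}, q_k = a_k·q_{k-1} + q_{k-2} (p₋₁ = 1, q₋₁ = 0):
  k = 0: a₀ = 6; p₀/q₀ = 6/1; p₀² − 39·q₀² = 36 − 39 = -3.
  k = 1: m = 6, d = 3, a = ⌊(6 + 6)/3⌋ = 4; p/q = (4·6 + 1)/(4·1 + 0) = 25/4; p² − 39·q² = 625 − 624 = 1.
  The first convergent with p² − 39·q² = 1 gives the fundamental solution (x₁, y₁) = (25, 4).
Step 2: Apply the recurrence (x_{n+1}, y_{n+1}) = (x₁x_n + 39y₁y_n, x₁y_n + y₁x_n) repeatedly.
  From (x_1, y_1) = (25, 4): x_2 = 25·25 + 39·4·4 = 1249; y_2 = 25·4 + 4·25 = 200.
  From (x_2, y_2) = (1249, 200): x_3 = 25·1249 + 39·4·200 = 62425; y_3 = 25·200 + 4·1249 = 9996.
  From (x_3, y_3) = (62425, 9996): x_4 = 25·62425 + 39·4·9996 = 3120001; y_4 = 25·9996 + 4·62425 = 499600.
Step 3: Verify x_4² - 39·y_4² = 9734406240001 - 9734406240000 = 1 (should be 1). ✓

(x_1, y_1) = (25, 4); (x_4, y_4) = (3120001, 499600).


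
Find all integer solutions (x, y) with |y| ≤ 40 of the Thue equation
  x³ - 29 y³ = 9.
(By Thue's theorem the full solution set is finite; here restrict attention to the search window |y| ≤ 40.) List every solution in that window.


The equation is x³ - 29y³ = 9. For fixed y, x³ = 29·y³ + 9, so a solution requires the RHS to be a perfect cube.
Strategy: iterate y from -40 to 40, compute RHS = 29·y³ + 9, and check whether it is a (positive or negative) perfect cube.
Check small values of y:
  y = 0: RHS = 9 is not a perfect cube.
  y = 1: RHS = 38 is not a perfect cube.
  y = -1: RHS = -20 is not a perfect cube.
  y = 2: RHS = 241 is not a perfect cube.
  y = -2: RHS = -223 is not a perfect cube.
  y = 3: RHS = 792 is not a perfect cube.
  y = -3: RHS = -774 is not a perfect cube.
Continuing the search up to |y| = 40 finds no solutions either.
No (x, y) in the scanned range satisfies the equation.

No integer solutions with |y| ≤ 40.


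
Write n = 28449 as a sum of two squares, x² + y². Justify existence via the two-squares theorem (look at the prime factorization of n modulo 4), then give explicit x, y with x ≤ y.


Step 1: Factor n = 28449 = 3^2 · 29 · 109.
Step 2: Check the mod-4 condition on each prime factor: 3 ≡ 3 (mod 4), exponent 2 (must be even); 29 ≡ 1 (mod 4), exponent 1; 109 ≡ 1 (mod 4), exponent 1.
All primes ≡ 3 (mod 4) appear to even exponent (or don't appear), so by the two-squares theorem n IS expressible as a sum of two squares.
Step 3: Build a representation. Group n = k² · m with k = 3 and m = 29 · 109 = 3161 (a product of primes ≡ 1 (mod 4)); a representation of m scales to one of n via (k·x)² + (k·y)² = k²(x² + y²). Each prime p ≡ 1 (mod 4) is itself a sum of two squares; find a² by testing p − a² for a perfect square:
  29: 29 − 1² = 28, 29 − 2² = 25 = 5² ⇒ 29 = 2² + 5².
  109: 109 − 1² = 108, 109 − 2² = 105, 109 − 3² = 100 = 10² ⇒ 109 = 3² + 10².
  Combine using the Brahmagupta–Fibonacci identity (a² + b²)(c² + d²) = (ac − bd)² + (ad + bc)² = (ac + bd)² + (ad − bc)²:
  29 · 109 = 3161: from (2² + 5²)(3² + 10²), take (2·3 − 5·10, 2·10 + 5·3) = (6 − 50, 20 + 15) = (-44, 35); dropping signs (only squares matter) gives (44, 35); check 44² + 35² = 1936 + 1225 = 3161 ✓.
  Scale by k = 3: (3·44, 3·35) = (132, 105).
Step 4: Order so x ≤ y and verify: 105² + 132² = 11025 + 17424 = 28449 = n. ✓

n = 28449 = 105² + 132² (one valid representation with x ≤ y).


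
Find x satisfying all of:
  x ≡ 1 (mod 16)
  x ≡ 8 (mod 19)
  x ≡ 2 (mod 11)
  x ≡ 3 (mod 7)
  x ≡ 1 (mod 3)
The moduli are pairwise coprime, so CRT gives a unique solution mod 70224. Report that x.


Product of moduli M = 16 · 19 · 11 · 7 · 3 = 70224.
Merge one congruence at a time:
  Start: x ≡ 1 (mod 16).
  Combine with x ≡ 8 (mod 19); new modulus lcm = 304.
    Write x = 1 + 16·t and substitute into x ≡ 8 (mod 19): 16·t ≡ 8 − 1 = 7 (mod 19).
    The inverse of 16 mod 19 is 6 (since 16·6 = 96 = 5·19 + 1), so t ≡ 6·7 = 42 ≡ 4 (mod 19).
    Then x = 1 + 16·4 = 65, valid modulo lcm(16, 19) = 304: x ≡ 65 (mod 304).
  Combine with x ≡ 2 (mod 11); new modulus lcm = 3344.
    Write x = 65 + 304·t and substitute into x ≡ 2 (mod 11): 304·t ≡ 2 − 65 = -63 (mod 11).
    Reduce coefficients mod 11: 7·t ≡ 3 (mod 11).
    The inverse of 7 mod 11 is 8 (since 7·8 = 56 = 5·11 + 1), so t ≡ 8·3 = 24 ≡ 2 (mod 11).
    Then x = 65 + 304·2 = 673, valid modulo lcm(304, 11) = 3344: x ≡ 673 (mod 3344).
  Combine with x ≡ 3 (mod 7); new modulus lcm = 23408.
    Write x = 673 + 3344·t and substitute into x ≡ 3 (mod 7): 3344·t ≡ 3 − 673 = -670 (mod 7).
    Reduce coefficients mod 7: 5·t ≡ 2 (mod 7).
    The inverse of 5 mod 7 is 3 (since 5·3 = 15 = 2·7 + 1), so t ≡ 3·2 = 6 ≡ 6 (mod 7).
    Then x = 673 + 3344·6 = 20737, valid modulo lcm(3344, 7) = 23408: x ≡ 20737 (mod 23408).
  Combine with x ≡ 1 (mod 3); new modulus lcm = 70224.
    Write x = 20737 + 23408·t and substitute into x ≡ 1 (mod 3): 23408·t ≡ 1 − 20737 = -20736 (mod 3).
    Reduce coefficients mod 3: 2·t ≡ 0 (mod 3).
    The inverse of 2 mod 3 is 2 (since 2·2 = 4 = 1·3 + 1), so t ≡ 2·0 = 0 ≡ 0 (mod 3).
    Then x = 20737 + 23408·0 = 20737, valid modulo lcm(23408, 3) = 70224: x ≡ 20737 (mod 70224).
Verify against each original: 20737 mod 16 = 1, 20737 mod 19 = 8, 20737 mod 11 = 2, 20737 mod 7 = 3, 20737 mod 3 = 1.

x ≡ 20737 (mod 70224).


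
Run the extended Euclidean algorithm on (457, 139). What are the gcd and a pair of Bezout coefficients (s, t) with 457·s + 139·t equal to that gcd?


Euclidean algorithm on (457, 139) — divide until remainder is 0:
  457 = 3 · 139 + 40
  139 = 3 · 40 + 19
  40 = 2 · 19 + 2
  19 = 9 · 2 + 1
  2 = 2 · 1 + 0
gcd(457, 139) = 1.
Track Bezout coefficients alongside the remainders: start with r₀ = 457 = a·1 + b·0 (s = 1, t = 0) and r₁ = 139 = a·0 + b·1 (s = 0, t = 1); each new remainder r_{k+1} = r_{k-1} − q_k·r_k inherits s_{k+1} = s_{k-1} − q_k·s_k, t_{k+1} = t_{k-1} − q_k·t_k, so r_k = a·s_k + b·t_k at every step:
  q = 3: r = 40, s = 1 − 3·0 = 1, t = 0 − 3·1 = -3  (check: 457·1 + 139·(-3) = 40)
  q = 3: r = 19, s = 0 − 3·1 = -3, t = 1 − 3·(-3) = 10  (check: 457·(-3) + 139·10 = 19)
  q = 2: r = 2, s = 1 − 2·(-3) = 7, t = -3 − 2·10 = -23  (check: 457·7 + 139·(-23) = 2)
  q = 9: r = 1, s = -3 − 9·7 = -66, t = 10 − 9·(-23) = 217  (check: 457·(-66) + 139·217 = 1)
The row with r = 1 (the gcd) gives the Bezout coefficients s = -66, t = 217.
Result: 457 · (-66) + 139 · (217) = 1.

gcd(457, 139) = 1; s = -66, t = 217 (check: 457·(-66) + 139·217 = 1).


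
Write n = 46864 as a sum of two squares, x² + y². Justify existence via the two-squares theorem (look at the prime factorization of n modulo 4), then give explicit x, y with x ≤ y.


Step 1: Factor n = 46864 = 2^4 · 29 · 101.
Step 2: Check the mod-4 condition on each prime factor: 2 = 2 (special); 29 ≡ 1 (mod 4), exponent 1; 101 ≡ 1 (mod 4), exponent 1.
All primes ≡ 3 (mod 4) appear to even exponent (or don't appear), so by the two-squares theorem n IS expressible as a sum of two squares.
Step 3: Build a representation. Group n = k² · m with k = 4 and m = 29 · 101 = 2929 (a product of primes ≡ 1 (mod 4)); a representation of m scales to one of n via (k·x)² + (k·y)² = k²(x² + y²). Each prime p ≡ 1 (mod 4) is itself a sum of two squares; find a² by testing p − a² for a perfect square:
  29: 29 − 1² = 28, 29 − 2² = 25 = 5² ⇒ 29 = 2² + 5².
  101: 101 − 1² = 100 = 10² ⇒ 101 = 1² + 10².
  Combine using the Brahmagupta–Fibonacci identity (a² + b²)(c² + d²) = (ac − bd)² + (ad + bc)² = (ac + bd)² + (ad − bc)²:
  29 · 101 = 2929: from (2² + 5²)(1² + 10²), take (2·1 − 5·10, 2·10 + 5·1) = (2 − 50, 20 + 5) = (-48, 25); dropping signs (only squares matter) gives (48, 25); check 48² + 25² = 2304 + 625 = 2929 ✓.
  Scale by k = 4: (4·48, 4·25) = (192, 100).
Step 4: Order so x ≤ y and verify: 100² + 192² = 10000 + 36864 = 46864 = n. ✓

n = 46864 = 100² + 192² (one valid representation with x ≤ y).


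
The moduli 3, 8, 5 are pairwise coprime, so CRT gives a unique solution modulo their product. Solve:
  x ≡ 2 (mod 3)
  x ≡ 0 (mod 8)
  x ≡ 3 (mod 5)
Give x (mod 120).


Moduli 3, 8, 5 are pairwise coprime; by CRT there is a unique solution modulo M = 3 · 8 · 5 = 120.
Solve pairwise, accumulating the modulus:
  Start with x ≡ 2 (mod 3).
  Combine with x ≡ 0 (mod 8): since gcd(3, 8) = 1, we get a unique residue mod 24.
    Write x = 2 + 3·t and substitute into x ≡ 0 (mod 8): 3·t ≡ 0 − 2 = -2 (mod 8).
    Reduce coefficients mod 8: 3·t ≡ 6 (mod 8).
    The inverse of 3 mod 8 is 3 (since 3·3 = 9 = 1·8 + 1), so t ≡ 3·6 = 18 ≡ 2 (mod 8).
    Then x = 2 + 3·2 = 8, valid modulo lcm(3, 8) = 24: x ≡ 8 (mod 24).
  Combine with x ≡ 3 (mod 5): since gcd(24, 5) = 1, we get a unique residue mod 120.
    Write x = 8 + 24·t and substitute into x ≡ 3 (mod 5): 24·t ≡ 3 − 8 = -5 (mod 5).
    Reduce coefficients mod 5: 4·t ≡ 0 (mod 5).
    The inverse of 4 mod 5 is 4 (since 4·4 = 16 = 3·5 + 1), so t ≡ 4·0 = 0 ≡ 0 (mod 5).
    Then x = 8 + 24·0 = 8, valid modulo lcm(24, 5) = 120: x ≡ 8 (mod 120).
Verify: 8 mod 3 = 2 ✓, 8 mod 8 = 0 ✓, 8 mod 5 = 3 ✓.

x ≡ 8 (mod 120).


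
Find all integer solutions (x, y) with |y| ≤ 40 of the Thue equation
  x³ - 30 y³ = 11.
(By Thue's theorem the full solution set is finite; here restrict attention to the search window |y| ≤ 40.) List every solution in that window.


The equation is x³ - 30y³ = 11. For fixed y, x³ = 30·y³ + 11, so a solution requires the RHS to be a perfect cube.
Strategy: iterate y from -40 to 40, compute RHS = 30·y³ + 11, and check whether it is a (positive or negative) perfect cube.
Check small values of y:
  y = 0: RHS = 11 is not a perfect cube.
  y = 1: RHS = 41 is not a perfect cube.
  y = -1: RHS = -19 is not a perfect cube.
  y = 2: RHS = 251 is not a perfect cube.
  y = -2: RHS = -229 is not a perfect cube.
  y = 3: RHS = 821 is not a perfect cube.
  y = -3: RHS = -799 is not a perfect cube.
Continuing the search up to |y| = 40 finds no solutions either.
No (x, y) in the scanned range satisfies the equation.

No integer solutions with |y| ≤ 40.


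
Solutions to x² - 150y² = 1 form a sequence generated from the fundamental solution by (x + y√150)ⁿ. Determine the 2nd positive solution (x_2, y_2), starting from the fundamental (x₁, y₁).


Step 1: Find the fundamental solution (x₁, y₁) of x² - 150y² = 1.
  Expand √150 as a continued fraction. a₀ = ⌊√150⌋ = 12; iterate m_{k+1} = d_k·a_k − m_k, d_{k+1} = (150 − m_{k+1}²)/d_k, a_{k+1} = ⌊(a₀ + m_{k+1})/d_{k+1}⌋ (starting m₀ = 0, d₀ = 1), with convergents p_k = a_k·p_{k-1} + p_{k-2}, q_k = a_k·q_{k-1} + q_{k-2} (p₋₁ = 1, q₋₁ = 0):
  k = 0: a₀ = 12; p₀/q₀ = 12/1; p₀² − 150·q₀² = 144 − 150 = -6.
  k = 1: m = 12, d = 6, a = ⌊(12 + 12)/6⌋ = 4; p/q = (4·12 + 1)/(4·1 + 0) = 49/4; p² − 150·q² = 2401 − 2400 = 1.
  The first convergent with p² − 150·q² = 1 gives the fundamental solution (x₁, y₁) = (49, 4).
Step 2: Apply the recurrence (x_{n+1}, y_{n+1}) = (x₁x_n + 150y₁y_n, x₁y_n + y₁x_n) repeatedly.
  From (x_1, y_1) = (49, 4): x_2 = 49·49 + 150·4·4 = 4801; y_2 = 49·4 + 4·49 = 392.
Step 3: Verify x_2² - 150·y_2² = 23049601 - 23049600 = 1 (should be 1). ✓

(x_1, y_1) = (49, 4); (x_2, y_2) = (4801, 392).


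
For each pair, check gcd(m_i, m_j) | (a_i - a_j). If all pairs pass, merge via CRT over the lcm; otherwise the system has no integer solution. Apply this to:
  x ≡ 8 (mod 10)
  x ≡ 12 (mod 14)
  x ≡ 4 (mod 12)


Moduli 10, 14, 12 are not pairwise coprime, so CRT works modulo lcm(m_i) when all pairwise compatibility conditions hold.
Pairwise compatibility: gcd(m_i, m_j) must divide a_i - a_j for every pair.
Merge one congruence at a time:
  Start: x ≡ 8 (mod 10).
  Combine with x ≡ 12 (mod 14): gcd(10, 14) = 2; 12 - 8 = 4, which IS divisible by 2, so compatible.
    Write x = 8 + 10·t and substitute into x ≡ 12 (mod 14): 10·t ≡ 12 − 8 = 4 (mod 14).
    Divide the congruence (and modulus) by g = 2: 5·t ≡ 2 (mod 7).
    The inverse of 5 mod 7 is 3 (since 5·3 = 15 = 2·7 + 1), so t ≡ 3·2 = 6 ≡ 6 (mod 7).
    Then x = 8 + 10·6 = 68, valid modulo lcm(10, 14) = 70: x ≡ 68 (mod 70).
  Combine with x ≡ 4 (mod 12): gcd(70, 12) = 2; 4 - 68 = -64, which IS divisible by 2, so compatible.
    Write x = 68 + 70·t and substitute into x ≡ 4 (mod 12): 70·t ≡ 4 − 68 = -64 (mod 12).
    Divide the congruence (and modulus) by g = 2: 35·t ≡ -32 (mod 6).
    Reduce coefficients mod 6: 5·t ≡ 4 (mod 6).
    The inverse of 5 mod 6 is 5 (since 5·5 = 25 = 4·6 + 1), so t ≡ 5·4 = 20 ≡ 2 (mod 6).
    Then x = 68 + 70·2 = 208, valid modulo lcm(70, 12) = 420: x ≡ 208 (mod 420).
Verify: 208 mod 10 = 8, 208 mod 14 = 12, 208 mod 12 = 4.

x ≡ 208 (mod 420).


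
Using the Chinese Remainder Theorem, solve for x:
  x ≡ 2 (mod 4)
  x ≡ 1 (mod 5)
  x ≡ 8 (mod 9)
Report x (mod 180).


Moduli 4, 5, 9 are pairwise coprime; by CRT there is a unique solution modulo M = 4 · 5 · 9 = 180.
Solve pairwise, accumulating the modulus:
  Start with x ≡ 2 (mod 4).
  Combine with x ≡ 1 (mod 5): since gcd(4, 5) = 1, we get a unique residue mod 20.
    Write x = 2 + 4·t and substitute into x ≡ 1 (mod 5): 4·t ≡ 1 − 2 = -1 (mod 5).
    Reduce coefficients mod 5: 4·t ≡ 4 (mod 5).
    The inverse of 4 mod 5 is 4 (since 4·4 = 16 = 3·5 + 1), so t ≡ 4·4 = 16 ≡ 1 (mod 5).
    Then x = 2 + 4·1 = 6, valid modulo lcm(4, 5) = 20: x ≡ 6 (mod 20).
  Combine with x ≡ 8 (mod 9): since gcd(20, 9) = 1, we get a unique residue mod 180.
    Write x = 6 + 20·t and substitute into x ≡ 8 (mod 9): 20·t ≡ 8 − 6 = 2 (mod 9).
    Reduce coefficients mod 9: 2·t ≡ 2 (mod 9).
    The inverse of 2 mod 9 is 5 (since 2·5 = 10 = 1·9 + 1), so t ≡ 5·2 = 10 ≡ 1 (mod 9).
    Then x = 6 + 20·1 = 26, valid modulo lcm(20, 9) = 180: x ≡ 26 (mod 180).
Verify: 26 mod 4 = 2 ✓, 26 mod 5 = 1 ✓, 26 mod 9 = 8 ✓.

x ≡ 26 (mod 180).


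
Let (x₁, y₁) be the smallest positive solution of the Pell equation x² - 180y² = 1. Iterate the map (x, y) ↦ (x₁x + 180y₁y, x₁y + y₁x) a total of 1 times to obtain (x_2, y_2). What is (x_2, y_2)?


Step 1: Find the fundamental solution (x₁, y₁) of x² - 180y² = 1.
  Expand √180 as a continued fraction. a₀ = ⌊√180⌋ = 13; iterate m_{k+1} = d_k·a_k − m_k, d_{k+1} = (180 − m_{k+1}²)/d_k, a_{k+1} = ⌊(a₀ + m_{k+1})/d_{k+1}⌋ (starting m₀ = 0, d₀ = 1), with convergents p_k = a_k·p_{k-1} + p_{k-2}, q_k = a_k·q_{k-1} + q_{k-2} (p₋₁ = 1, q₋₁ = 0):
  k = 0: a₀ = 13; p₀/q₀ = 13/1; p₀² − 180·q₀² = 169 − 180 = -11.
  k = 1: m = 13, d = 11, a = ⌊(13 + 13)/11⌋ = 2; p/q = (2·13 + 1)/(2·1 + 0) = 27/2; p² − 180·q² = 729 − 720 = 9.
  k = 2: m = 9, d = 9, a = ⌊(13 + 9)/9⌋ = 2; p/q = (2·27 + 13)/(2·2 + 1) = 67/5; p² − 180·q² = 4489 − 4500 = -11.
  k = 3: m = 9, d = 11, a = ⌊(13 + 9)/11⌋ = 2; p/q = (2·67 + 27)/(2·5 + 2) = 161/12; p² − 180·q² = 25921 − 25920 = 1.
  The first convergent with p² − 180·q² = 1 gives the fundamental solution (x₁, y₁) = (161, 12).
Step 2: Apply the recurrence (x_{n+1}, y_{n+1}) = (x₁x_n + 180y₁y_n, x₁y_n + y₁x_n) repeatedly.
  From (x_1, y_1) = (161, 12): x_2 = 161·161 + 180·12·12 = 51841; y_2 = 161·12 + 12·161 = 3864.
Step 3: Verify x_2² - 180·y_2² = 2687489281 - 2687489280 = 1 (should be 1). ✓

(x_1, y_1) = (161, 12); (x_2, y_2) = (51841, 3864).


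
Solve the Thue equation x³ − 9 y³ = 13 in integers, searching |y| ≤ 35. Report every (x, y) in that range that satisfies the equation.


The equation is x³ - 9y³ = 13. For fixed y, x³ = 9·y³ + 13, so a solution requires the RHS to be a perfect cube.
Strategy: iterate y from -35 to 35, compute RHS = 9·y³ + 13, and check whether it is a (positive or negative) perfect cube.
Check small values of y:
  y = 0: RHS = 13 is not a perfect cube.
  y = 1: RHS = 22 is not a perfect cube.
  y = -1: RHS = 4 is not a perfect cube.
  y = 2: RHS = 85 is not a perfect cube.
  y = -2: RHS = -59 is not a perfect cube.
  y = 3: RHS = 256 is not a perfect cube.
  y = -3: RHS = -230 is not a perfect cube.
Continuing the search up to |y| = 35 finds no solutions either.
No (x, y) in the scanned range satisfies the equation.

No integer solutions with |y| ≤ 35.


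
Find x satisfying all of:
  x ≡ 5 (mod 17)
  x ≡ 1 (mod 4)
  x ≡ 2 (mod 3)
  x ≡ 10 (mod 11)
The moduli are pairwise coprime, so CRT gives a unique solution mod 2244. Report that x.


Product of moduli M = 17 · 4 · 3 · 11 = 2244.
Merge one congruence at a time:
  Start: x ≡ 5 (mod 17).
  Combine with x ≡ 1 (mod 4); new modulus lcm = 68.
    Write x = 5 + 17·t and substitute into x ≡ 1 (mod 4): 17·t ≡ 1 − 5 = -4 (mod 4).
    Reduce coefficients mod 4: 1·t ≡ 0 (mod 4).
    So t ≡ 0 (mod 4).
    Then x = 5 + 17·0 = 5, valid modulo lcm(17, 4) = 68: x ≡ 5 (mod 68).
  Combine with x ≡ 2 (mod 3); new modulus lcm = 204.
    Write x = 5 + 68·t and substitute into x ≡ 2 (mod 3): 68·t ≡ 2 − 5 = -3 (mod 3).
    Reduce coefficients mod 3: 2·t ≡ 0 (mod 3).
    The inverse of 2 mod 3 is 2 (since 2·2 = 4 = 1·3 + 1), so t ≡ 2·0 = 0 ≡ 0 (mod 3).
    Then x = 5 + 68·0 = 5, valid modulo lcm(68, 3) = 204: x ≡ 5 (mod 204).
  Combine with x ≡ 10 (mod 11); new modulus lcm = 2244.
    Write x = 5 + 204·t and substitute into x ≡ 10 (mod 11): 204·t ≡ 10 − 5 = 5 (mod 11).
    Reduce coefficients mod 11: 6·t ≡ 5 (mod 11).
    The inverse of 6 mod 11 is 2 (since 6·2 = 12 = 1·11 + 1), so t ≡ 2·5 = 10 ≡ 10 (mod 11).
    Then x = 5 + 204·10 = 2045, valid modulo lcm(204, 11) = 2244: x ≡ 2045 (mod 2244).
Verify against each original: 2045 mod 17 = 5, 2045 mod 4 = 1, 2045 mod 3 = 2, 2045 mod 11 = 10.

x ≡ 2045 (mod 2244).


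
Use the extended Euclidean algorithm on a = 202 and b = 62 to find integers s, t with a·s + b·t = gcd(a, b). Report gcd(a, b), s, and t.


Euclidean algorithm on (202, 62) — divide until remainder is 0:
  202 = 3 · 62 + 16
  62 = 3 · 16 + 14
  16 = 1 · 14 + 2
  14 = 7 · 2 + 0
gcd(202, 62) = 2.
Track Bezout coefficients alongside the remainders: start with r₀ = 202 = a·1 + b·0 (s = 1, t = 0) and r₁ = 62 = a·0 + b·1 (s = 0, t = 1); each new remainder r_{k+1} = r_{k-1} − q_k·r_k inherits s_{k+1} = s_{k-1} − q_k·s_k, t_{k+1} = t_{k-1} − q_k·t_k, so r_k = a·s_k + b·t_k at every step:
  q = 3: r = 16, s = 1 − 3·0 = 1, t = 0 − 3·1 = -3  (check: 202·1 + 62·(-3) = 16)
  q = 3: r = 14, s = 0 − 3·1 = -3, t = 1 − 3·(-3) = 10  (check: 202·(-3) + 62·10 = 14)
  q = 1: r = 2, s = 1 − 1·(-3) = 4, t = -3 − 1·10 = -13  (check: 202·4 + 62·(-13) = 2)
The row with r = 2 (the gcd) gives the Bezout coefficients s = 4, t = -13.
Result: 202 · (4) + 62 · (-13) = 2.

gcd(202, 62) = 2; s = 4, t = -13 (check: 202·4 + 62·(-13) = 2).


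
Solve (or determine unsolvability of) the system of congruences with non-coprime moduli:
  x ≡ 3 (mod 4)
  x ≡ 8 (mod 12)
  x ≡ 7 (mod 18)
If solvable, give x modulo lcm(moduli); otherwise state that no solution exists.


Moduli 4, 12, 18 are not pairwise coprime, so CRT works modulo lcm(m_i) when all pairwise compatibility conditions hold.
Pairwise compatibility: gcd(m_i, m_j) must divide a_i - a_j for every pair.
Merge one congruence at a time:
  Start: x ≡ 3 (mod 4).
  Combine with x ≡ 8 (mod 12): gcd(4, 12) = 4, and 8 - 3 = 5 is NOT divisible by 4.
    ⇒ system is inconsistent (no integer solution).

No solution (the system is inconsistent).


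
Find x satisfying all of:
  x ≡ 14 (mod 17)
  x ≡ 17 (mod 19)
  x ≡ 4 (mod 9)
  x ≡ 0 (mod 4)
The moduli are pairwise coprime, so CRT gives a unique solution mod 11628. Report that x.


Product of moduli M = 17 · 19 · 9 · 4 = 11628.
Merge one congruence at a time:
  Start: x ≡ 14 (mod 17).
  Combine with x ≡ 17 (mod 19); new modulus lcm = 323.
    Write x = 14 + 17·t and substitute into x ≡ 17 (mod 19): 17·t ≡ 17 − 14 = 3 (mod 19).
    The inverse of 17 mod 19 is 9 (since 17·9 = 153 = 8·19 + 1), so t ≡ 9·3 = 27 ≡ 8 (mod 19).
    Then x = 14 + 17·8 = 150, valid modulo lcm(17, 19) = 323: x ≡ 150 (mod 323).
  Combine with x ≡ 4 (mod 9); new modulus lcm = 2907.
    Write x = 150 + 323·t and substitute into x ≡ 4 (mod 9): 323·t ≡ 4 − 150 = -146 (mod 9).
    Reduce coefficients mod 9: 8·t ≡ 7 (mod 9).
    The inverse of 8 mod 9 is 8 (since 8·8 = 64 = 7·9 + 1), so t ≡ 8·7 = 56 ≡ 2 (mod 9).
    Then x = 150 + 323·2 = 796, valid modulo lcm(323, 9) = 2907: x ≡ 796 (mod 2907).
  Combine with x ≡ 0 (mod 4); new modulus lcm = 11628.
    Write x = 796 + 2907·t and substitute into x ≡ 0 (mod 4): 2907·t ≡ 0 − 796 = -796 (mod 4).
    Reduce coefficients mod 4: 3·t ≡ 0 (mod 4).
    The inverse of 3 mod 4 is 3 (since 3·3 = 9 = 2·4 + 1), so t ≡ 3·0 = 0 ≡ 0 (mod 4).
    Then x = 796 + 2907·0 = 796, valid modulo lcm(2907, 4) = 11628: x ≡ 796 (mod 11628).
Verify against each original: 796 mod 17 = 14, 796 mod 19 = 17, 796 mod 9 = 4, 796 mod 4 = 0.

x ≡ 796 (mod 11628).


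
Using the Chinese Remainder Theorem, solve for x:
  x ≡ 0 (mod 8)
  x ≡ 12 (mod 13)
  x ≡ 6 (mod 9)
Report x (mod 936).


Moduli 8, 13, 9 are pairwise coprime; by CRT there is a unique solution modulo M = 8 · 13 · 9 = 936.
Solve pairwise, accumulating the modulus:
  Start with x ≡ 0 (mod 8).
  Combine with x ≡ 12 (mod 13): since gcd(8, 13) = 1, we get a unique residue mod 104.
    Write x = 0 + 8·t and substitute into x ≡ 12 (mod 13): 8·t ≡ 12 − 0 = 12 (mod 13).
    The inverse of 8 mod 13 is 5 (since 8·5 = 40 = 3·13 + 1), so t ≡ 5·12 = 60 ≡ 8 (mod 13).
    Then x = 0 + 8·8 = 64, valid modulo lcm(8, 13) = 104: x ≡ 64 (mod 104).
  Combine with x ≡ 6 (mod 9): since gcd(104, 9) = 1, we get a unique residue mod 936.
    Write x = 64 + 104·t and substitute into x ≡ 6 (mod 9): 104·t ≡ 6 − 64 = -58 (mod 9).
    Reduce coefficients mod 9: 5·t ≡ 5 (mod 9).
    The inverse of 5 mod 9 is 2 (since 5·2 = 10 = 1·9 + 1), so t ≡ 2·5 = 10 ≡ 1 (mod 9).
    Then x = 64 + 104·1 = 168, valid modulo lcm(104, 9) = 936: x ≡ 168 (mod 936).
Verify: 168 mod 8 = 0 ✓, 168 mod 13 = 12 ✓, 168 mod 9 = 6 ✓.

x ≡ 168 (mod 936).
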